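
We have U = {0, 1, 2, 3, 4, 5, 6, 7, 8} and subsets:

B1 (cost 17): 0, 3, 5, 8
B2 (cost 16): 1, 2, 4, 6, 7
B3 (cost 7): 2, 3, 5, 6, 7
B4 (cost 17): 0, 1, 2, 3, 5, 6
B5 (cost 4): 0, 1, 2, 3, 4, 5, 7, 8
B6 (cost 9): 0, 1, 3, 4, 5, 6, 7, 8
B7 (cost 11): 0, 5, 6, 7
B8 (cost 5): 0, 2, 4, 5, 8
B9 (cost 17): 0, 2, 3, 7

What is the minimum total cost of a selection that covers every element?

11

B3, B5 cover every element at cost 7 + 4 = 11.
Any cover uses at least 2 sets; among all covering selections none totals below 11.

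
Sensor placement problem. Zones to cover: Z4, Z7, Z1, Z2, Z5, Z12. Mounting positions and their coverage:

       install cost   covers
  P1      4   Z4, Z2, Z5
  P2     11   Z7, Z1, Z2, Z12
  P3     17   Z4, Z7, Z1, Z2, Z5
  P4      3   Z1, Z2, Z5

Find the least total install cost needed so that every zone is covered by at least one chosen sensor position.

P1, P2 cover every zone at install cost 4 + 11 = 15.
Any cover uses at least 2 sensor positions; among all covering selections none totals below 15.

15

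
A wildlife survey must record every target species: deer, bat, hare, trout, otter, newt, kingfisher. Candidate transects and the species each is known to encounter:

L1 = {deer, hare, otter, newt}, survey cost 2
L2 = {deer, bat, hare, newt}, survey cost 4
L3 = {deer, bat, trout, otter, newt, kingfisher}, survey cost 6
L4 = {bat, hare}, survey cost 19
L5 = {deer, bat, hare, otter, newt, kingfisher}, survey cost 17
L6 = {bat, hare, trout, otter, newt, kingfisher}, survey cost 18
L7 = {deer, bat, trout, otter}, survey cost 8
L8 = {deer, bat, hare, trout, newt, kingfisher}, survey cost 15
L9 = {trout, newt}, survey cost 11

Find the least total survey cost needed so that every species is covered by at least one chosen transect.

L1, L3 cover every species at survey cost 2 + 6 = 8.
Any cover uses at least 2 transects; among all covering selections none totals below 8.

8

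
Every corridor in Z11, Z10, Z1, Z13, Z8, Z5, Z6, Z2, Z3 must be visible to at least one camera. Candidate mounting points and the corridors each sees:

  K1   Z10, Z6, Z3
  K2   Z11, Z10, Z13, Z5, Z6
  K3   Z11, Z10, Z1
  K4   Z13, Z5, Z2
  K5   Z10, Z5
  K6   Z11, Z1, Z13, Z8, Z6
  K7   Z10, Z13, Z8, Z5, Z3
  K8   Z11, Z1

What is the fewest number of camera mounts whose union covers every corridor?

3

K1, K4, K6 together cover {Z11, Z10, Z1, Z13, Z8, Z5, Z6, Z2, Z3} — every corridor.
No 2 of the 8 camera mounts cover everything (all 28 pairs fall short), so 3 is minimum.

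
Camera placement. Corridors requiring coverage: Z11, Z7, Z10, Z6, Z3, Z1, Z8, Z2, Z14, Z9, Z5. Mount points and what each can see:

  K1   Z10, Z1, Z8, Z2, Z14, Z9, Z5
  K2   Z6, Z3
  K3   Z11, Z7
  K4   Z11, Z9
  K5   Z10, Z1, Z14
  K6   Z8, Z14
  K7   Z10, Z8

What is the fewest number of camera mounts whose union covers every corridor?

3

K1, K2, K3 together cover {Z11, Z7, Z10, Z6, Z3, Z1, Z8, Z2, Z14, Z9, Z5} — every corridor.
No 2 of the 7 camera mounts cover everything (all 21 pairs fall short), so 3 is minimum.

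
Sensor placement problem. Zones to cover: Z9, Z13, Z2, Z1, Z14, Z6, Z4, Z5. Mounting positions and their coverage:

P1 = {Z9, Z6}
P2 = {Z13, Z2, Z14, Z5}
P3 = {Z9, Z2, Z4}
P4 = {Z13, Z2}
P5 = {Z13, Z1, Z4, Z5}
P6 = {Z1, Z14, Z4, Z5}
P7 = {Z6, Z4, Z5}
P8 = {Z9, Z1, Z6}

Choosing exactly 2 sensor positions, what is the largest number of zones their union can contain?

Choosing P2, P8 covers {Z9, Z13, Z2, Z1, Z14, Z6, Z5} — 7 zones.
No choice of 2 sensor positions does better; here Z4 is left uncovered.

7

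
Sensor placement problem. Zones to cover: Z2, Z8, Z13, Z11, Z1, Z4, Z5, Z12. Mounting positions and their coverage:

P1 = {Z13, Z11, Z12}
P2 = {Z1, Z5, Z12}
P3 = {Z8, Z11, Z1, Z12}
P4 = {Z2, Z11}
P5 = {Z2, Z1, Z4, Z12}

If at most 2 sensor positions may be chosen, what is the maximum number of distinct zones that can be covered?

6

Choosing P1, P5 covers {Z2, Z13, Z11, Z1, Z4, Z12} — 6 zones.
No choice of 2 sensor positions does better; here Z8, Z5 are left uncovered.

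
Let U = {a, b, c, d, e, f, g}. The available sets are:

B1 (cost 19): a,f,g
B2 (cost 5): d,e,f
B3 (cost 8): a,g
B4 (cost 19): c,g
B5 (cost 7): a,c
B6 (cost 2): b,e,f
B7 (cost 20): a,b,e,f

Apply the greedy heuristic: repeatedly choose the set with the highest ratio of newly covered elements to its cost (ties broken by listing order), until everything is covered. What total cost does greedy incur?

Pick 1: B6 adds 3 new (b, e, f) at cost 2 (ratio 3/2).
Pick 2: B5 adds 2 new (a, c) at cost 7 (ratio 2/7).
Pick 3: B2 adds 1 new (d) at cost 5 (ratio 1/5).
Pick 4: B3 adds 1 new (g) at cost 8 (ratio 1/8).
Greedy total cost: 2 + 7 + 5 + 8 = 22.

22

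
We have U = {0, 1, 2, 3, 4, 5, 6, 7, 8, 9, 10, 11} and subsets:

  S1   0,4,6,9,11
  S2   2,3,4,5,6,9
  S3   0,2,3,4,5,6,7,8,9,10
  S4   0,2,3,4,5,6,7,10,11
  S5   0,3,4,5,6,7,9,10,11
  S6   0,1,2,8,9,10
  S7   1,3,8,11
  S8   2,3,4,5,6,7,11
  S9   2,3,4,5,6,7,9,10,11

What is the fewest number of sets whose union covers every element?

S3, S7 together cover {0, 1, 2, 3, 4, 5, 6, 7, 8, 9, 10, 11} — every element.
No single set contains all 12 elements, so 2 is optimal.

2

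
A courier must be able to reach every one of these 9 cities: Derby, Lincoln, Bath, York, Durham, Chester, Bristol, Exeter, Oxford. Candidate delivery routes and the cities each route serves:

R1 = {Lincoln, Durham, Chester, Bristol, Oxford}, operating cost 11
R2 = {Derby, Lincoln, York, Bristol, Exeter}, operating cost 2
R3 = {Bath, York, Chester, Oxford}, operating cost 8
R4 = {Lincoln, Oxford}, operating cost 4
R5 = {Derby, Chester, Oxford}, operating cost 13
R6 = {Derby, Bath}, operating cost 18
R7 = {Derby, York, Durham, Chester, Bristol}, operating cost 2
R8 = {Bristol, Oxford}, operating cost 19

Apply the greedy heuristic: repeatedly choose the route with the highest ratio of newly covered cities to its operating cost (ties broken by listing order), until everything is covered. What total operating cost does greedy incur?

12

Pick 1: R2 adds 5 new (Derby, Lincoln, York, Bristol, Exeter) at operating cost 2 (ratio 5/2).
Pick 2: R7 adds 2 new (Durham, Chester) at operating cost 2 (ratio 2/2).
Pick 3: R3 adds 2 new (Bath, Oxford) at operating cost 8 (ratio 2/8).
Greedy total operating cost: 2 + 2 + 8 = 12.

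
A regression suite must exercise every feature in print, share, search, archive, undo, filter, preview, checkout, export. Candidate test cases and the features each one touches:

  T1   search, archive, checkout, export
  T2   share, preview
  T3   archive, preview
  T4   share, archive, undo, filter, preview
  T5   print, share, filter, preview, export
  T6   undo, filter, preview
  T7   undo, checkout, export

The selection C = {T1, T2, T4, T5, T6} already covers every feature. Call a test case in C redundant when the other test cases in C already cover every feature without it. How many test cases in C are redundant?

Drop T1: search, checkout uncovered — not redundant.
Drop T2: the rest still cover every feature — redundant.
Drop T4: the rest still cover every feature — redundant.
Drop T5: print uncovered — not redundant.
Drop T6: the rest still cover every feature — redundant.
3 redundant: T2, T4, T6.

3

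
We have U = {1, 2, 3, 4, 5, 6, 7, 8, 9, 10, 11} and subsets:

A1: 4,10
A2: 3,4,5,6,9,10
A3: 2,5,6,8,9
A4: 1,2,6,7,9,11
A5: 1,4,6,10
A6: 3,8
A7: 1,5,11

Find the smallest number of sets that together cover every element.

A2, A3, A4 together cover {1, 2, 3, 4, 5, 6, 7, 8, 9, 10, 11} — every element.
No 2 of the 7 sets cover everything (all 21 pairs fall short), so 3 is minimum.

3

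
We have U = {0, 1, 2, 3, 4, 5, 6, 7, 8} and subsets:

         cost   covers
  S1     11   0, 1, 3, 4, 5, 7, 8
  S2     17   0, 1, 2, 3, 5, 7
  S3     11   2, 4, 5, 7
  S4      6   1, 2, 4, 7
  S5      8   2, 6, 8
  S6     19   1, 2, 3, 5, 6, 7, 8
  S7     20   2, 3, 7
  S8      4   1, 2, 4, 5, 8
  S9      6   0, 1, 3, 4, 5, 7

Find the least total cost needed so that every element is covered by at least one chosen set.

14

S5, S9 cover every element at cost 8 + 6 = 14.
Any cover uses at least 2 sets; among all covering selections none totals below 14.
Greedy by coverage-per-cost would pick S8, S9, S5 for 18 — worse than the optimum 14.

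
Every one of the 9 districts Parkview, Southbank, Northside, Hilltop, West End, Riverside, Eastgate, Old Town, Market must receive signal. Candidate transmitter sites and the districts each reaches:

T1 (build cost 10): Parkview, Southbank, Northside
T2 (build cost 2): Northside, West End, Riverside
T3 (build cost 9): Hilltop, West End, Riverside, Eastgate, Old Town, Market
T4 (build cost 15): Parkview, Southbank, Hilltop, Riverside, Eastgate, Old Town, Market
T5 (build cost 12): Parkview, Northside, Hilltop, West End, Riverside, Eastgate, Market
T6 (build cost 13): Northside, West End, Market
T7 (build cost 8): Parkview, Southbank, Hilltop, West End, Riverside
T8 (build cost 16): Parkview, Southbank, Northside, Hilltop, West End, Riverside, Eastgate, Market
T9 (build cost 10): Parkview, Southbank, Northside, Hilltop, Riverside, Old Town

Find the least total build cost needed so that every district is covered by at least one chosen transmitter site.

T2, T4 cover every district at build cost 2 + 15 = 17.
Any cover uses at least 2 transmitter sites; among all covering selections none totals below 17.
Greedy by coverage-per-build cost would pick T2, T3, T7 for 19 — worse than the optimum 17.

17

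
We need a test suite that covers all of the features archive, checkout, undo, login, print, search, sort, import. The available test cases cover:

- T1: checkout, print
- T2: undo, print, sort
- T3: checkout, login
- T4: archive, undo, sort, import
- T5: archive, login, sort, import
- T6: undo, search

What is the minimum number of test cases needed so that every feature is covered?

T1, T5, T6 together cover {archive, checkout, undo, login, print, search, sort, import} — every feature.
No 2 of the 6 test cases cover everything (all 15 pairs fall short), so 3 is minimum.
Greedy (largest uncovered first) would take T4, T1, T3, T6 — 4 test cases — but 3 suffice.

3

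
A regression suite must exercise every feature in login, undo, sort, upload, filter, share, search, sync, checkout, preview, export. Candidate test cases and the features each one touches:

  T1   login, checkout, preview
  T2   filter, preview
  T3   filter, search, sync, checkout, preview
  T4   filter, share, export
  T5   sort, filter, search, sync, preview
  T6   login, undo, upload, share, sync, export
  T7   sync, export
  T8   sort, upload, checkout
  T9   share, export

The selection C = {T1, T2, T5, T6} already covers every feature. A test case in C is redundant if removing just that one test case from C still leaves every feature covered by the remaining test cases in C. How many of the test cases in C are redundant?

1

Drop T1: checkout uncovered — not redundant.
Drop T2: the rest still cover every feature — redundant.
Drop T5: sort, search uncovered — not redundant.
Drop T6: undo, upload, share, export uncovered — not redundant.
1 redundant: T2.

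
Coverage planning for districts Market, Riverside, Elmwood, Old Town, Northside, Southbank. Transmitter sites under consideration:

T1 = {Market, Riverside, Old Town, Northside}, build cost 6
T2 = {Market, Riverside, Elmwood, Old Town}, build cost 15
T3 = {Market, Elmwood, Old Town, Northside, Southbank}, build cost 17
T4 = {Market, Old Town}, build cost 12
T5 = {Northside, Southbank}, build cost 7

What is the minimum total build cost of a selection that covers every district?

22

T2, T5 cover every district at build cost 15 + 7 = 22.
Any cover uses at least 2 transmitter sites; among all covering selections none totals below 22.
Greedy by coverage-per-build cost would pick T1, T5, T2 for 28 — worse than the optimum 22.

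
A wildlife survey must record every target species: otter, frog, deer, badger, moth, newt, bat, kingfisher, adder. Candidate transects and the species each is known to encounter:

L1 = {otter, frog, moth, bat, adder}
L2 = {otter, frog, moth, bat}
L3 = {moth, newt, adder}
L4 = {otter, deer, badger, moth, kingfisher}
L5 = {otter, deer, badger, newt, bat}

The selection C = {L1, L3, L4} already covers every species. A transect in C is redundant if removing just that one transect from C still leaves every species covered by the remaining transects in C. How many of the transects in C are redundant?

Drop L1: frog, bat uncovered — not redundant.
Drop L3: newt uncovered — not redundant.
Drop L4: deer, badger, kingfisher uncovered — not redundant.
None of the transects in C is redundant.

0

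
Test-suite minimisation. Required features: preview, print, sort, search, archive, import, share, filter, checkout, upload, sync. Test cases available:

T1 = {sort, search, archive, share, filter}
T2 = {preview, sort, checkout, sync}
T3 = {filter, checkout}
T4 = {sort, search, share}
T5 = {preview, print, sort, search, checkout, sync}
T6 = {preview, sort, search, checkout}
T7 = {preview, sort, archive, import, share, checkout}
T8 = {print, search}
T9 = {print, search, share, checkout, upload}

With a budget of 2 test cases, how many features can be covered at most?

Choosing T1, T5 covers {preview, print, sort, search, archive, share, filter, checkout, sync} — 9 features.
No choice of 2 test cases does better; here import, upload are left uncovered.

9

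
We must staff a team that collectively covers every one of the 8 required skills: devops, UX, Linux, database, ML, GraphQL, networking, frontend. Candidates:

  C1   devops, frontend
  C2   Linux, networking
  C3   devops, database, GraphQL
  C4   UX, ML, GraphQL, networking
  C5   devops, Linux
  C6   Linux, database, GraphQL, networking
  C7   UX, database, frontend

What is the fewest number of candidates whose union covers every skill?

C1, C4, C6 together cover {devops, UX, Linux, database, ML, GraphQL, networking, frontend} — every skill.
No 2 of the 7 candidates cover everything (all 21 pairs fall short), so 3 is minimum.

3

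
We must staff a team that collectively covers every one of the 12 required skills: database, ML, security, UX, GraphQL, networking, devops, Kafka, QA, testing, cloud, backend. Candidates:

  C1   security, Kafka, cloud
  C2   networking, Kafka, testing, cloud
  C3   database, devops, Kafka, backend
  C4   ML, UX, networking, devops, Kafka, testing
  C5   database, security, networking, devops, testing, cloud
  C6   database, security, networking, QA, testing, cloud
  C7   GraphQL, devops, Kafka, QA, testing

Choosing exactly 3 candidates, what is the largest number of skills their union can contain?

Choosing C3, C4, C6 covers {database, ML, security, UX, networking, devops, Kafka, QA, testing, cloud, backend} — 11 skills.
No choice of 3 candidates does better; here GraphQL is left uncovered.

11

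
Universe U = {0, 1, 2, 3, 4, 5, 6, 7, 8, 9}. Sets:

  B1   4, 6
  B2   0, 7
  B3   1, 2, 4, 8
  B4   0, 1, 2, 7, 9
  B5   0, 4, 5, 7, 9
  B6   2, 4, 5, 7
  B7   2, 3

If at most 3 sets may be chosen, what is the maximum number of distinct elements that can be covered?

Choosing B1, B3, B5 covers {0, 1, 2, 4, 5, 6, 7, 8, 9} — 9 elements.
No choice of 3 sets does better; here 3 is left uncovered.

9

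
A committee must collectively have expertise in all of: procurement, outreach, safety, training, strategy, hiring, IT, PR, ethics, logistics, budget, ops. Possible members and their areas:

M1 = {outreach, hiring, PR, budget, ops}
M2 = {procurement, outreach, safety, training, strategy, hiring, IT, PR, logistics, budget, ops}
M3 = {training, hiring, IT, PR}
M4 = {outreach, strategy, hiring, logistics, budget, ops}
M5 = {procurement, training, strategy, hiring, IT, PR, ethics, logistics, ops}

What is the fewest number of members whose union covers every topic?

M2, M5 together cover {procurement, outreach, safety, training, strategy, hiring, IT, PR, ethics, logistics, budget, ops} — every topic.
No single member contains all 12 topics, so 2 is optimal.

2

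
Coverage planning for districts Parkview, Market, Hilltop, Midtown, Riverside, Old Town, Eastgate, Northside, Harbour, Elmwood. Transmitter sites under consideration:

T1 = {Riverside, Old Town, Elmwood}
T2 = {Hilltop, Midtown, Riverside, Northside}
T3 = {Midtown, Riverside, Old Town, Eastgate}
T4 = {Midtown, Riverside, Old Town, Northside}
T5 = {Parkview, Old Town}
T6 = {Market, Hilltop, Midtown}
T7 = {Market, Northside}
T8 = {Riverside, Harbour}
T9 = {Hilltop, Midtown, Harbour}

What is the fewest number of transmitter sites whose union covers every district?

5

T1, T3, T5, T7, T9 together cover {Parkview, Market, Hilltop, Midtown, Riverside, Old Town, Eastgate, Northside, Harbour, Elmwood} — every district.
No 4 of the 9 transmitter sites cover everything (all 126 size-4 selections fall short), so 5 is minimum.
Greedy (largest uncovered first) would take T2, T1, T3, T5, T6, T8 — 6 transmitter sites — but 5 suffice.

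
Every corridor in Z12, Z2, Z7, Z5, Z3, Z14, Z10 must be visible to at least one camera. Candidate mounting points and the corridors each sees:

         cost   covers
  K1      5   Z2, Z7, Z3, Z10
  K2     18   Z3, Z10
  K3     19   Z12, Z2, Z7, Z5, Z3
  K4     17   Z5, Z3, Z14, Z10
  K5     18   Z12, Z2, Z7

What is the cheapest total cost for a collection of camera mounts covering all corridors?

K4, K5 cover every corridor at cost 17 + 18 = 35.
Any cover uses at least 2 camera mounts; among all covering selections none totals below 35.
Greedy by coverage-per-cost would pick K1, K4, K5 for 40 — worse than the optimum 35.

35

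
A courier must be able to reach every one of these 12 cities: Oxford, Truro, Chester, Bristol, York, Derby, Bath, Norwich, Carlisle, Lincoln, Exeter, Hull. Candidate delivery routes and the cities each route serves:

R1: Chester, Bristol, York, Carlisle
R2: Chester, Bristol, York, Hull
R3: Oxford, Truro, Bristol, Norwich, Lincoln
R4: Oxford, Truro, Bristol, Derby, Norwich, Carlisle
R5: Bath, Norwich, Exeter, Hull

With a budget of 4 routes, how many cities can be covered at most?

12

Choosing R1, R3, R4, R5 covers {Oxford, Truro, Chester, Bristol, York, Derby, Bath, Norwich, Carlisle, Lincoln, Exeter, Hull} — 12 cities.
That is all 12 cities.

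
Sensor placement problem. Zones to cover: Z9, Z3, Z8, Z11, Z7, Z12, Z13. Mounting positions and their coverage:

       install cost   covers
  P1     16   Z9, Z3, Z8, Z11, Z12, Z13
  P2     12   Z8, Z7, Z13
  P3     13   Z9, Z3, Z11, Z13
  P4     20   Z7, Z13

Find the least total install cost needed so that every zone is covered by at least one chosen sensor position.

P1, P2 cover every zone at install cost 16 + 12 = 28.
Any cover uses at least 2 sensor positions; among all covering selections none totals below 28.

28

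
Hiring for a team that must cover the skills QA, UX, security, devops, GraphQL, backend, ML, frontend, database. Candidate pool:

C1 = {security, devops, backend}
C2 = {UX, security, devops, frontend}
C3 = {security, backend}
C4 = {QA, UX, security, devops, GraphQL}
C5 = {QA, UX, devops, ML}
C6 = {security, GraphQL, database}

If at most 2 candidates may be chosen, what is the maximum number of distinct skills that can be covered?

Choosing C5, C6 covers {QA, UX, security, devops, GraphQL, ML, database} — 7 skills.
No choice of 2 candidates does better; here backend, frontend are left uncovered.

7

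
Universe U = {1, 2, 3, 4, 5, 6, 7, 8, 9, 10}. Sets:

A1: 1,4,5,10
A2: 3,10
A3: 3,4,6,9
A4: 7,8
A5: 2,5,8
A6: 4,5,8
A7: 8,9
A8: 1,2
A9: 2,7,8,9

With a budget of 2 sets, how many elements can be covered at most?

Choosing A1, A9 covers {1, 2, 4, 5, 7, 8, 9, 10} — 8 elements.
No choice of 2 sets does better; here 3, 6 are left uncovered.

8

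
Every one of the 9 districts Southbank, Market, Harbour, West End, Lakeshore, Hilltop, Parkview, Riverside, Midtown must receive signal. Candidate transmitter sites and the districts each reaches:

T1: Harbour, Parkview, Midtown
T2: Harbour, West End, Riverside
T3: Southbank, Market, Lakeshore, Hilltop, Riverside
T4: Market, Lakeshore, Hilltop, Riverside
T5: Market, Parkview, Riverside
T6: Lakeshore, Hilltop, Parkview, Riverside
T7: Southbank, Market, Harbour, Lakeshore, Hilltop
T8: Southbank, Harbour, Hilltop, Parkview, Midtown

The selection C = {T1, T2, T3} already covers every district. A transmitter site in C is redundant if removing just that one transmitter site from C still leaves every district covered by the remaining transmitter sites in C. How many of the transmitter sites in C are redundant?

Drop T1: Parkview, Midtown uncovered — not redundant.
Drop T2: West End uncovered — not redundant.
Drop T3: Southbank, Market, Lakeshore, Hilltop uncovered — not redundant.
None of the transmitter sites in C is redundant.

0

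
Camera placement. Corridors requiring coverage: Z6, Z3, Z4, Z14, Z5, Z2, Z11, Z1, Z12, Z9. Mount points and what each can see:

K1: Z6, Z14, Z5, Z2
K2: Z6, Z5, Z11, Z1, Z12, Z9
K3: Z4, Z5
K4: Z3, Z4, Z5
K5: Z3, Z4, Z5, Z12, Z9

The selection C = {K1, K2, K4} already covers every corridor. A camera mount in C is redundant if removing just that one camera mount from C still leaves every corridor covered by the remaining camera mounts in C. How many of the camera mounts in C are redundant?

0

Drop K1: Z14, Z2 uncovered — not redundant.
Drop K2: Z11, Z1, Z12, Z9 uncovered — not redundant.
Drop K4: Z3, Z4 uncovered — not redundant.
None of the camera mounts in C is redundant.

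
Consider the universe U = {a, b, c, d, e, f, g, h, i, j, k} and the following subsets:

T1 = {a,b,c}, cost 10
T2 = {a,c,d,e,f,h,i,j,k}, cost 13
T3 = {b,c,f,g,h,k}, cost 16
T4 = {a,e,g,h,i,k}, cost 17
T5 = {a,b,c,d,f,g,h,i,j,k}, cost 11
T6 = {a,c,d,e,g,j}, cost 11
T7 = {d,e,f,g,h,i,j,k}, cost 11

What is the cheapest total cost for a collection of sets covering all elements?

T1, T7 cover every element at cost 10 + 11 = 21.
Any cover uses at least 2 sets; among all covering selections none totals below 21.
Greedy by coverage-per-cost would pick T5, T6 for 22 — worse than the optimum 21.

21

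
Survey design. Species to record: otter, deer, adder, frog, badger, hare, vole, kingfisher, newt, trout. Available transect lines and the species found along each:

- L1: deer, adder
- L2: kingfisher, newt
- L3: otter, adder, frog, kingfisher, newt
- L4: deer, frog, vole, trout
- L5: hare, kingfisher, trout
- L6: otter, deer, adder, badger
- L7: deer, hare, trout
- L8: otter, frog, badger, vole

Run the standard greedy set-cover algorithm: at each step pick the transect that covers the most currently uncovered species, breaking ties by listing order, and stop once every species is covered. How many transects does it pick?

Pick 1: L3 covers 5 new species (otter, adder, frog, kingfisher, newt).
Pick 2: L4 covers 3 new species (deer, vole, trout).
Pick 3: L5 covers 1 new species (hare).
Pick 4: L6 covers 1 new species (badger).
Greedy uses 4 transects. (The true minimum is 3.)

4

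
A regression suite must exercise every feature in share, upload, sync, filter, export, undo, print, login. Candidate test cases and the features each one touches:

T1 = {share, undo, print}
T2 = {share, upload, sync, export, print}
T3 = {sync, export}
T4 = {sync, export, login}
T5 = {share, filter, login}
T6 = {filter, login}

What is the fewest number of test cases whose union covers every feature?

3

T1, T2, T5 together cover {share, upload, sync, filter, export, undo, print, login} — every feature.
No 2 of the 6 test cases cover everything (all 15 pairs fall short), so 3 is minimum.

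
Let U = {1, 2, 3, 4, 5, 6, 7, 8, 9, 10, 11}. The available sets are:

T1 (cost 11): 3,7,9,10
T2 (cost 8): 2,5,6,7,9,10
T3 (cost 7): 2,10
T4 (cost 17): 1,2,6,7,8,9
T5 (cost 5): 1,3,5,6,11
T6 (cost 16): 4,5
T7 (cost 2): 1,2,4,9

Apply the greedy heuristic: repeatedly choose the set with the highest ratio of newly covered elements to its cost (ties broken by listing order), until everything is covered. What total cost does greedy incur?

32

Pick 1: T7 adds 4 new (1, 2, 4, 9) at cost 2 (ratio 4/2).
Pick 2: T5 adds 4 new (3, 5, 6, 11) at cost 5 (ratio 4/5).
Pick 3: T2 adds 2 new (7, 10) at cost 8 (ratio 2/8).
Pick 4: T4 adds 1 new (8) at cost 17 (ratio 1/17).
Greedy total cost: 2 + 5 + 8 + 17 = 32. (The true optimum is 31, so greedy overshoots here.)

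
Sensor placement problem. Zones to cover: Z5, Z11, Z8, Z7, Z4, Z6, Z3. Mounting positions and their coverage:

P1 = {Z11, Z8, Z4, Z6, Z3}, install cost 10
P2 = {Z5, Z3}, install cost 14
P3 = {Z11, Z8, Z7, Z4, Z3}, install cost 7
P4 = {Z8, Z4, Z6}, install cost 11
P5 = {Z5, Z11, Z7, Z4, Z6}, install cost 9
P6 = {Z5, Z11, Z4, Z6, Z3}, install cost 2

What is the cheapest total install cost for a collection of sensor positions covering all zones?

P3, P6 cover every zone at install cost 7 + 2 = 9.
Any cover uses at least 2 sensor positions; among all covering selections none totals below 9.

9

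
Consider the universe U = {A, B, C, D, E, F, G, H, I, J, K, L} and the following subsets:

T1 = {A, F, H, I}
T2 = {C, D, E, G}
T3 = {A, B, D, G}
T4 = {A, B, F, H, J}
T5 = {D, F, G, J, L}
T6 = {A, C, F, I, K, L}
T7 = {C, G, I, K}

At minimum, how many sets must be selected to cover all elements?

T2, T4, T6 together cover {A, B, C, D, E, F, G, H, I, J, K, L} — every element.
No 2 of the 7 sets cover everything (all 21 pairs fall short), so 3 is minimum.

3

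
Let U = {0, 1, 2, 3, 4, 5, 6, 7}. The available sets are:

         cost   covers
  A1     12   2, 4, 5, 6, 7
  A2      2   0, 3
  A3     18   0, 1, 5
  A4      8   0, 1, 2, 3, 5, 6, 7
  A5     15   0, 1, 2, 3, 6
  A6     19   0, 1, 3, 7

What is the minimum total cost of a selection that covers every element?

A1, A4 cover every element at cost 12 + 8 = 20.
Any cover uses at least 2 sets; among all covering selections none totals below 20.
Greedy by coverage-per-cost would pick A2, A4, A1 for 22 — worse than the optimum 20.

20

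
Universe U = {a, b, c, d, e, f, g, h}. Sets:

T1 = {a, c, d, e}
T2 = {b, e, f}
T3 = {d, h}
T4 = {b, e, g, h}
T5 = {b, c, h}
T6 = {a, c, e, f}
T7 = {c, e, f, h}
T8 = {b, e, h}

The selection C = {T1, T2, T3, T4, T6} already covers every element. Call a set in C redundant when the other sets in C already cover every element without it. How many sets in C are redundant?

Drop T1: the rest still cover every element — redundant.
Drop T2: the rest still cover every element — redundant.
Drop T3: the rest still cover every element — redundant.
Drop T4: g uncovered — not redundant.
Drop T6: the rest still cover every element — redundant.
4 redundant: T1, T2, T3, T6.

4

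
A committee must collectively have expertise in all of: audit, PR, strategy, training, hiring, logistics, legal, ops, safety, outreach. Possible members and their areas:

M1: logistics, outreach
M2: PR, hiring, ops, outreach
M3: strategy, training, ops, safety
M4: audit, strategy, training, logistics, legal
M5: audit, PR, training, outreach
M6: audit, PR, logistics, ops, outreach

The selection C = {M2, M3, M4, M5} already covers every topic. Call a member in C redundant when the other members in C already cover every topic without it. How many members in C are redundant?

1

Drop M2: hiring uncovered — not redundant.
Drop M3: safety uncovered — not redundant.
Drop M4: logistics, legal uncovered — not redundant.
Drop M5: the rest still cover every topic — redundant.
1 redundant: M5.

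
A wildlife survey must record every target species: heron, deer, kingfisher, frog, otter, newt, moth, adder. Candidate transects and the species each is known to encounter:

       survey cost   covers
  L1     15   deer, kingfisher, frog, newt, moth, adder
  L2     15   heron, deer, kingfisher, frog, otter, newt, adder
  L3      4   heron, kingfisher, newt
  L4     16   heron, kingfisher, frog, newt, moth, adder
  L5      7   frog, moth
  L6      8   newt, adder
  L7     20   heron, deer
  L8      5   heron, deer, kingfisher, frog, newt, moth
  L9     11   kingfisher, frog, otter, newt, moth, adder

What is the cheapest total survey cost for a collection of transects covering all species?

L8, L9 cover every species at survey cost 5 + 11 = 16.
Any cover uses at least 2 transects; among all covering selections none totals below 16.

16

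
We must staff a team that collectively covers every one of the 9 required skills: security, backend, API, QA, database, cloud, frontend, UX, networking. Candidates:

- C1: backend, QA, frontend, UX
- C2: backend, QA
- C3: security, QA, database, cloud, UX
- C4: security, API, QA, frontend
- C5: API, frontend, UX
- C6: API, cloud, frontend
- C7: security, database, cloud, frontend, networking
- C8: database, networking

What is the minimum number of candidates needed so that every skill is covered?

C1, C4, C7 together cover {security, backend, API, QA, database, cloud, frontend, UX, networking} — every skill.
No 2 of the 8 candidates cover everything (all 28 pairs fall short), so 3 is minimum.
Greedy (largest uncovered first) would take C3, C1, C4, C7 — 4 candidates — but 3 suffice.

3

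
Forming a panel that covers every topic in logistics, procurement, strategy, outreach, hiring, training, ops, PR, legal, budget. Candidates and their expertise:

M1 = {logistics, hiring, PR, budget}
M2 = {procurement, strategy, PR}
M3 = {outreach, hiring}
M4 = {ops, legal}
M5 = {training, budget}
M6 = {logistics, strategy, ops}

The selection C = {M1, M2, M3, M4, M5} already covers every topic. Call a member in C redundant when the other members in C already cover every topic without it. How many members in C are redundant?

0

Drop M1: logistics uncovered — not redundant.
Drop M2: procurement, strategy uncovered — not redundant.
Drop M3: outreach uncovered — not redundant.
Drop M4: ops, legal uncovered — not redundant.
Drop M5: training uncovered — not redundant.
None of the members in C is redundant.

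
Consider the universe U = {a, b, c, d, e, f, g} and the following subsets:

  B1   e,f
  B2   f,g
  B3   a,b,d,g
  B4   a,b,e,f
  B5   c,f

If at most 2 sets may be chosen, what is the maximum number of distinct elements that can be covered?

Choosing B1, B3 covers {a, b, d, e, f, g} — 6 elements.
No choice of 2 sets does better; here c is left uncovered.

6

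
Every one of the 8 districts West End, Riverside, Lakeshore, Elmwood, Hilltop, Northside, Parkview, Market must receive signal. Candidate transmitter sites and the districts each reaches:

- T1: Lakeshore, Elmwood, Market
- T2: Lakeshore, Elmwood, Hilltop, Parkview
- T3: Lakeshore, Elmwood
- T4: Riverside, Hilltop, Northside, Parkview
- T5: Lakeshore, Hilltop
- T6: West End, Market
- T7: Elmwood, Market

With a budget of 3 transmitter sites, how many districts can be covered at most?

Choosing T1, T4, T6 covers {West End, Riverside, Lakeshore, Elmwood, Hilltop, Northside, Parkview, Market} — 8 districts.
That is all 8 districts.

8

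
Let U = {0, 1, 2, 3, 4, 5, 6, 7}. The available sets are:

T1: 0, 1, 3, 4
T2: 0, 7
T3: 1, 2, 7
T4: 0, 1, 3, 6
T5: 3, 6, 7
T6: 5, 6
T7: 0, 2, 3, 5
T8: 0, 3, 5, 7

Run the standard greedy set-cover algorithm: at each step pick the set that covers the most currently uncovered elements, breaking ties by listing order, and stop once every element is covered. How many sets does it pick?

Pick 1: T1 covers 4 new elements (0, 1, 3, 4).
Pick 2: T3 covers 2 new elements (2, 7).
Pick 3: T6 covers 2 new elements (5, 6).
Greedy uses 3 sets.

3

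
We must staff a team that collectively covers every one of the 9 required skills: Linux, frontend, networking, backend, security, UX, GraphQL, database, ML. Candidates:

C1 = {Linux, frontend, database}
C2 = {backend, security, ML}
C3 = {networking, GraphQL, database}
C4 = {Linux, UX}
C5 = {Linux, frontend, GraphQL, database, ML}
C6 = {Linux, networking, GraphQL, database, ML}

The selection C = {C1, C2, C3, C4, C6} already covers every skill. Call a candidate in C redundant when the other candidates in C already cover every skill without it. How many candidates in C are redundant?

2

Drop C1: frontend uncovered — not redundant.
Drop C2: backend, security uncovered — not redundant.
Drop C3: the rest still cover every skill — redundant.
Drop C4: UX uncovered — not redundant.
Drop C6: the rest still cover every skill — redundant.
2 redundant: C3, C6.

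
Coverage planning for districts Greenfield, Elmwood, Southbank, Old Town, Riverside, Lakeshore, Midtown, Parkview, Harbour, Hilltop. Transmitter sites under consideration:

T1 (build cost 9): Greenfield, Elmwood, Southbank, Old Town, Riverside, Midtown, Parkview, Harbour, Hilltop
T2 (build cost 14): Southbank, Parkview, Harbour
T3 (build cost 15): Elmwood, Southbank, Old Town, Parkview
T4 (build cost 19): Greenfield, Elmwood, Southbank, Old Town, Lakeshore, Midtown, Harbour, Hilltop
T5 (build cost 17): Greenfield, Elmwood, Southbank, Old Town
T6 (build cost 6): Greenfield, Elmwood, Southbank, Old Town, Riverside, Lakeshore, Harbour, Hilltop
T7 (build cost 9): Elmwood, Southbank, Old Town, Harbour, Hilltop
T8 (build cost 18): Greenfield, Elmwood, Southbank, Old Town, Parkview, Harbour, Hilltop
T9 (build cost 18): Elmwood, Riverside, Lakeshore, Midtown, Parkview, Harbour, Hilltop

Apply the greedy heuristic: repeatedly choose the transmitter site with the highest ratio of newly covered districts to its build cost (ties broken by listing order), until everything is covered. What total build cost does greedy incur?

Pick 1: T6 adds 8 new (Greenfield, Elmwood, Southbank, Old Town, Riverside, Lakeshore, Harbour, Hilltop) at build cost 6 (ratio 8/6).
Pick 2: T1 adds 2 new (Midtown, Parkview) at build cost 9 (ratio 2/9).
Greedy total build cost: 6 + 9 = 15.

15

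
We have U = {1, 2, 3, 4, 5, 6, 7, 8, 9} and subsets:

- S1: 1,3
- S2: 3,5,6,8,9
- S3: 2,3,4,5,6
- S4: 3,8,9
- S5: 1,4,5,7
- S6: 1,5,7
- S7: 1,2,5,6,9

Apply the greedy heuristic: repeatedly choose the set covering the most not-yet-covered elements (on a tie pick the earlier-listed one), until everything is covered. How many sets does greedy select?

Pick 1: S2 covers 5 new elements (3, 5, 6, 8, 9).
Pick 2: S5 covers 3 new elements (1, 4, 7).
Pick 3: S3 covers 1 new elements (2).
Greedy uses 3 sets.

3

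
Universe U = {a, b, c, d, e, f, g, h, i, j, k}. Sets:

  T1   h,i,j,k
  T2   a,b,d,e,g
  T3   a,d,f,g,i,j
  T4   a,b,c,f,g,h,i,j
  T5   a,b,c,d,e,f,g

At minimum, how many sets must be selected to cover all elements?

T1, T5 together cover {a, b, c, d, e, f, g, h, i, j, k} — every element.
No single set contains all 11 elements, so 2 is optimal.
Greedy (largest uncovered first) would take T4, T2, T1 — 3 sets — but 2 suffice.

2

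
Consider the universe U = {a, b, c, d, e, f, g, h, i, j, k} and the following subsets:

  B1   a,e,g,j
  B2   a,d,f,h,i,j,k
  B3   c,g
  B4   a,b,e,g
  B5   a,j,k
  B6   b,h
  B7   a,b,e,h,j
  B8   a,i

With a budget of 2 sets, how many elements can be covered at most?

10

Choosing B2, B4 covers {a, b, d, e, f, g, h, i, j, k} — 10 elements.
No choice of 2 sets does better; here c is left uncovered.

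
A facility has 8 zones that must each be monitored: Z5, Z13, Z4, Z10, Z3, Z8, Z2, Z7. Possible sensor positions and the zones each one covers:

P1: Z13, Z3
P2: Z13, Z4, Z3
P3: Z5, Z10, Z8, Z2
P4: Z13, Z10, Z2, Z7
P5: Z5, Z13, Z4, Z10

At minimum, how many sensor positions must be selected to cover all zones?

P2, P3, P4 together cover {Z5, Z13, Z4, Z10, Z3, Z8, Z2, Z7} — every zone.
No 2 of the 5 sensor positions cover everything (all 10 pairs fall short), so 3 is minimum.

3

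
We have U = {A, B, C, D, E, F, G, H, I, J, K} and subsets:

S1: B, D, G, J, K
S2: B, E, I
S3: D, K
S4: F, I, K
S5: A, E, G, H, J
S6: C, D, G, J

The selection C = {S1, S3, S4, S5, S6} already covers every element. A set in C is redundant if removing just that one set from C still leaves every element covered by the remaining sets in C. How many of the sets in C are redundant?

Drop S1: B uncovered — not redundant.
Drop S3: the rest still cover every element — redundant.
Drop S4: F, I uncovered — not redundant.
Drop S5: A, E, H uncovered — not redundant.
Drop S6: C uncovered — not redundant.
1 redundant: S3.

1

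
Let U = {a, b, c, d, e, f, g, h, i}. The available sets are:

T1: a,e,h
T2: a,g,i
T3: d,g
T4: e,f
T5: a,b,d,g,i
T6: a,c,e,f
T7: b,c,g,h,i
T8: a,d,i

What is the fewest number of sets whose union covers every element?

3

T1, T5, T6 together cover {a, b, c, d, e, f, g, h, i} — every element.
No 2 of the 8 sets cover everything (all 28 pairs fall short), so 3 is minimum.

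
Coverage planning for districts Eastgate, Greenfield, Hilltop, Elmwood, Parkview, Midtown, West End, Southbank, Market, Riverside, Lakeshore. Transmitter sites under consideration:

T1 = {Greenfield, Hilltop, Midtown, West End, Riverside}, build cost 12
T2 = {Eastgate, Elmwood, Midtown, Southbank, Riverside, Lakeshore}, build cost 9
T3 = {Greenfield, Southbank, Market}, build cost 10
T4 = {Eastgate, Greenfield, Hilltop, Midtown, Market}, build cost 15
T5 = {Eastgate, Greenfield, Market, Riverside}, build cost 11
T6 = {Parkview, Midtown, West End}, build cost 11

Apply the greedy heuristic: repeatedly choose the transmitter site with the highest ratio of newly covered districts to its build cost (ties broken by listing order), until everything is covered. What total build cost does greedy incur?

42

Pick 1: T2 adds 6 new (Eastgate, Elmwood, Midtown, Southbank, Riverside, Lakeshore) at build cost 9 (ratio 6/9).
Pick 2: T1 adds 3 new (Greenfield, Hilltop, West End) at build cost 12 (ratio 3/12).
Pick 3: T3 adds 1 new (Market) at build cost 10 (ratio 1/10).
Pick 4: T6 adds 1 new (Parkview) at build cost 11 (ratio 1/11).
Greedy total build cost: 9 + 12 + 10 + 11 = 42. (The true optimum is 35, so greedy overshoots here.)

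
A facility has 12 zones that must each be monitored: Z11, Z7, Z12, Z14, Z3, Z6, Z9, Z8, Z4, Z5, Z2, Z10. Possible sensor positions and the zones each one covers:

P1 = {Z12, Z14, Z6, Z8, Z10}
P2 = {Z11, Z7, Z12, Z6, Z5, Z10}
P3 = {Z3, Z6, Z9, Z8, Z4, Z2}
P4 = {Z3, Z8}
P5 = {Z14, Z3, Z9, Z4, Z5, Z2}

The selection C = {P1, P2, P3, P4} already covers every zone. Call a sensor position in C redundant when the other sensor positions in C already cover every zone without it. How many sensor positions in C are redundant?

Drop P1: Z14 uncovered — not redundant.
Drop P2: Z11, Z7, Z5 uncovered — not redundant.
Drop P3: Z9, Z4, Z2 uncovered — not redundant.
Drop P4: the rest still cover every zone — redundant.
1 redundant: P4.

1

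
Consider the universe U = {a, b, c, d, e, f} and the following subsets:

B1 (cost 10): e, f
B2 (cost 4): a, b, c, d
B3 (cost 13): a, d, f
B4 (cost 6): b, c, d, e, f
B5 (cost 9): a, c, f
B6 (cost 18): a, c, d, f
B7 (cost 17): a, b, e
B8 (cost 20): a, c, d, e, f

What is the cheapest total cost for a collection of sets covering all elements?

B2, B4 cover every element at cost 4 + 6 = 10.
Any cover uses at least 2 sets; among all covering selections none totals below 10.

10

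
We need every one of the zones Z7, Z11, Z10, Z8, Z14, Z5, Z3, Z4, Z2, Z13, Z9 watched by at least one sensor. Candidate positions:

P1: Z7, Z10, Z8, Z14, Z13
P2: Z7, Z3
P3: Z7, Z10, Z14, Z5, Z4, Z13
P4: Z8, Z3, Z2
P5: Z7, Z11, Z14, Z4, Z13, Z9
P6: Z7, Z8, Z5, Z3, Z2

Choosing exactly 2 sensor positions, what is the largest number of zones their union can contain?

Choosing P5, P6 covers {Z7, Z11, Z8, Z14, Z5, Z3, Z4, Z2, Z13, Z9} — 10 zones.
No choice of 2 sensor positions does better; here Z10 is left uncovered.

10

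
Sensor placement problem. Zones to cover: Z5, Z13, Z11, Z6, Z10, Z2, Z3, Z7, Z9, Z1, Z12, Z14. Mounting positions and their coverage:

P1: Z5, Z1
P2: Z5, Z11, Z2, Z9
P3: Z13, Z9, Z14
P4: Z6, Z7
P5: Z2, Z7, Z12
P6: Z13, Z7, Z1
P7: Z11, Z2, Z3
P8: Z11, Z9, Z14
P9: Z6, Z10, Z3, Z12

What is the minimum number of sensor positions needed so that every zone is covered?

4

P2, P3, P6, P9 together cover {Z5, Z13, Z11, Z6, Z10, Z2, Z3, Z7, Z9, Z1, Z12, Z14} — every zone.
No 3 of the 9 sensor positions cover everything (all 84 triples fall short), so 4 is minimum.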